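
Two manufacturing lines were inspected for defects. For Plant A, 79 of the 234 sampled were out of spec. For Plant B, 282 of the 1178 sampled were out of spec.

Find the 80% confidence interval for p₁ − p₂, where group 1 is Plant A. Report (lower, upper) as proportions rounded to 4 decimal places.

(0.0555, 0.1409)

p̂₁ = 79/234 = 0.3376 and p̂₂ = 282/1178 = 0.2394.
SE₁ = √(p̂₁(1−p̂₁)/n₁) = √(0.3376·0.6624/234) = 0.03091; SE₂ = √(0.2394·0.7606/1178) = 0.01243.
Independent samples: SE of the difference = √(SE₁² + SE₂²) = √(0.0009554281 + 0.0001545049) = 0.03332.
z* for 80% confidence is 1.282, so the margin of error is 1.282 × 0.03332 = 0.04272.
Point estimate p̂₁ − p̂₂ = 0.3376 − 0.2394 = 0.0982.
0.0982 ± 0.04272 → (0.0555, 0.1409).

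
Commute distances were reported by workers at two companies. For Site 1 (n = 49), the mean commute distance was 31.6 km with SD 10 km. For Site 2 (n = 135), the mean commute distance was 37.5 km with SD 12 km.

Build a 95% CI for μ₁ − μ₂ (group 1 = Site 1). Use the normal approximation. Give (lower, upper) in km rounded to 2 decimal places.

SE₁ = s₁/√n₁ = 10/√49 = 1.4286; SE₂ = 12/√135 = 1.0328.
Independent samples, unequal variances: SE_diff = √(SE₁² + SE₂²) = √(2.04089796 + 1.06667584) = 1.7628.
z* = 1.960, so margin of error = 1.960 × 1.7628 = 3.4551.
Difference in means = 31.6 − 37.5 = -5.9000.
-5.9000 ± 3.4551 → (-9.36, -2.44).

(-9.36, -2.44)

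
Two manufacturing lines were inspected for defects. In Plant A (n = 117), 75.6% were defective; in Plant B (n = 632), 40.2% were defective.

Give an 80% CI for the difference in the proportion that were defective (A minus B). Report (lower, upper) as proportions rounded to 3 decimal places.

SE₁ = √(p̂₁(1−p̂₁)/n₁) = √(0.7560·0.2440/117) = 0.03971; SE₂ = √(0.4020·0.5980/632) = 0.01950.
Independent samples: SE of the difference = √(SE₁² + SE₂²) = √(0.0015768841 + 0.00038025) = 0.04424.
z* for 80% confidence is 1.282, so the margin of error is 1.282 × 0.04424 = 0.05672.
Point estimate p̂₁ − p̂₂ = 0.7560 − 0.4020 = 0.3540.
0.3540 ± 0.05672 → (0.297, 0.411).

(0.297, 0.411)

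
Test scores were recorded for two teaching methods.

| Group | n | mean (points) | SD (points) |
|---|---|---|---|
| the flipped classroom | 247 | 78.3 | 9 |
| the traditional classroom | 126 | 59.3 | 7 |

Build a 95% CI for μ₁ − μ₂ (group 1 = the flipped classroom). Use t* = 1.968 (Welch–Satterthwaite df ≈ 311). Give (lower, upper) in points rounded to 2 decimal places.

(17.33, 20.67)

Per-group SEs: s₁/√n₁ = 9/√247 = 0.5727, s₂/√n₂ = 7/√126 = 0.6236.
Unpooled SE of the difference: √(0.32798529 + 0.38887696) = 0.8467.
Margin of error = t* · SE = 1.968 × 0.8467 = 1.6663.
x̄₁ − x̄₂ = 78.3 − 59.3 = 19.0000.
CI: 19.0000 ± 1.6663 = (17.33, 20.67).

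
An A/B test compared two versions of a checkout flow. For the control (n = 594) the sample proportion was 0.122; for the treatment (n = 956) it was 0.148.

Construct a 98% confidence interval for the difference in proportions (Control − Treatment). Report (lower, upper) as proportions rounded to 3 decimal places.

(-0.067, 0.015)

SE₁ = √(p̂₁(1−p̂₁)/n₁) = √(0.1220·0.8780/594) = 0.01343; SE₂ = √(0.1480·0.8520/956) = 0.01148.
Independent samples: SE of the difference = √(SE₁² + SE₂²) = √(0.0001803649 + 0.0001317904) = 0.01767.
z* for 98% confidence is 2.326, so the margin of error is 2.326 × 0.01767 = 0.04110.
Point estimate p̂₁ − p̂₂ = 0.1220 − 0.1480 = -0.0260.
-0.0260 ± 0.04110 → (-0.067, 0.015).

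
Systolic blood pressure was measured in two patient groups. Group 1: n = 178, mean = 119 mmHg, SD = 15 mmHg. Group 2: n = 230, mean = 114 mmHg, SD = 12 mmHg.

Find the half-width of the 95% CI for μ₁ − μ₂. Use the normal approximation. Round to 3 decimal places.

2.695

Standard errors of each mean: 15/√178 = 1.1243 and 12/√230 = 0.7913.
SE(x̄₁ − x̄₂) = √(1.1243² + 0.7913²) = 1.3748 for independent samples with unequal variances.
With z* = 1.960, the margin is 1.960 × 1.3748 = 2.6946.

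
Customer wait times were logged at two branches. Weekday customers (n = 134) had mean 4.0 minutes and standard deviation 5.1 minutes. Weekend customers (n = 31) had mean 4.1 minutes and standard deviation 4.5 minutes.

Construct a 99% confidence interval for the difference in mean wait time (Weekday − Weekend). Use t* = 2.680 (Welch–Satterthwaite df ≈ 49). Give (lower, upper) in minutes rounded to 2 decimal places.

SE₁ = s₁/√n₁ = 5.1/√134 = 0.4406; SE₂ = 4.5/√31 = 0.8082.
Independent samples, unequal variances: SE_diff = √(SE₁² + SE₂²) = √(0.19412836 + 0.65318724) = 0.9205.
t* = 2.680, so margin of error = 2.680 × 0.9205 = 2.4669.
Difference in means = 4.0 − 4.1 = -0.1000.
-0.1000 ± 2.4669 → (-2.57, 2.37).

(-2.57, 2.37)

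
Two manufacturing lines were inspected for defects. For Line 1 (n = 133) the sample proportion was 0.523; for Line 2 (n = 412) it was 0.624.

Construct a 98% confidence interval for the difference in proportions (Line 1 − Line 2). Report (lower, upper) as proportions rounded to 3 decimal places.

Each SE is √(p̂(1−p̂)/n): √(0.5230·0.4770/133) = 0.04331 and √(0.6240·0.3760/412) = 0.02386.
SE(p̂₁ − p̂₂) = √(SE₁² + SE₂²) = √(0.0018757561 + 0.0005692996) = 0.04945, since the two samples are independent.
At 98% confidence z* = 2.326; margin = 2.326 × 0.04945 = 0.11502.
The difference is 0.5230 − 0.6240 = -0.1010, so the interval is -0.1010 ± 0.11502 = (-0.216, 0.014).

(-0.216, 0.014)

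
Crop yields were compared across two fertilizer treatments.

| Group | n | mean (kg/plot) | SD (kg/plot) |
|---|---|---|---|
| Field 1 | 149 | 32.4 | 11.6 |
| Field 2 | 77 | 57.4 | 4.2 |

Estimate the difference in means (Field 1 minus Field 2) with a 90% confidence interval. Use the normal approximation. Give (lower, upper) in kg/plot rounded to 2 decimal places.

(-26.75, -23.25)

Standard errors of each mean: 11.6/√149 = 0.9503 and 4.2/√77 = 0.4786.
SE(x̄₁ − x̄₂) = √(0.9503² + 0.4786²) = 1.0640 for independent samples with unequal variances.
With z* = 1.645, the margin is 1.645 × 1.0640 = 1.7503.
x̄₁ − x̄₂ = 32.4 − 57.4 = -25.0000; the interval is -25.0000 ± 1.7503 = (-26.75, -23.25).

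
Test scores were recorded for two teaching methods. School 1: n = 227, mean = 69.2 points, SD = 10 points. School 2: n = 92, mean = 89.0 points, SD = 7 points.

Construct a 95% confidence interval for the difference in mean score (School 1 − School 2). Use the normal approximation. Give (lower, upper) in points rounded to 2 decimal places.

Per-group SEs: s₁/√n₁ = 10/√227 = 0.6637, s₂/√n₂ = 7/√92 = 0.7298.
Unpooled SE of the difference: √(0.44049769 + 0.53260804) = 0.9865.
Margin of error = z* · SE = 1.960 × 0.9865 = 1.9335.
x̄₁ − x̄₂ = 69.2 − 89.0 = -19.8000.
CI: -19.8000 ± 1.9335 = (-21.73, -17.87).

(-21.73, -17.87)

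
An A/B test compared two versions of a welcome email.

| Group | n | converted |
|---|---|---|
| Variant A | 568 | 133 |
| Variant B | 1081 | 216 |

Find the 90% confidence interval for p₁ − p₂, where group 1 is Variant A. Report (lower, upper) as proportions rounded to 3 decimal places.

(-0.001, 0.070)

First, p̂₁ = 133/568 = 0.2342; p̂₂ = 216/1081 = 0.1998.
The two standard errors are √(0.2342×0.7658/568) = 0.01777 and √(0.1998×0.8002/1081) = 0.01216.
Because the samples are independent, SE_diff = √(0.01777² + 0.01216²) = 0.02153.
Using z* = 1.645 for 90%, ME = 1.645 × 0.02153 = 0.03542.
p̂₁ − p̂₂ = 0.0344; interval 0.0344 ± 0.03542 gives (-0.001, 0.070).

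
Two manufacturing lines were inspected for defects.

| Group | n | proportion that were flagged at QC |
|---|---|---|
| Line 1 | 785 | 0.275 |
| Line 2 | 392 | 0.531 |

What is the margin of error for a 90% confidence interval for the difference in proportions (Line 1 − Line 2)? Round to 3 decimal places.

SE₁ = √(p̂₁(1−p̂₁)/n₁) = √(0.2750·0.7250/785) = 0.01594; SE₂ = √(0.5310·0.4690/392) = 0.02521.
Independent samples: SE of the difference = √(SE₁² + SE₂²) = √(0.0002540836 + 0.0006355441) = 0.02983.
z* for 90% confidence is 1.645, so the margin of error is 1.645 × 0.02983 = 0.04907.

0.049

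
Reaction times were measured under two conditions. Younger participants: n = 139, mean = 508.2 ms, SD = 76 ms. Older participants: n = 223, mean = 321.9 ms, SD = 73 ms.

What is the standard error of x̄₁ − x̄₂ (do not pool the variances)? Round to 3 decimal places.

8.090

Standard errors of each mean: 76/√139 = 6.4462 and 73/√223 = 4.8884.
SE(x̄₁ − x̄₂) = √(6.4462² + 4.8884²) = 8.0901 for independent samples with unequal variances.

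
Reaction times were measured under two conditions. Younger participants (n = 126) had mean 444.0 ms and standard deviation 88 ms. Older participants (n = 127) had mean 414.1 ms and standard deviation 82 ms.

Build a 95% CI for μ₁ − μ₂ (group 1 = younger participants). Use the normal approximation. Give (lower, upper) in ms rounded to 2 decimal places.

(8.94, 50.86)

SE₁ = s₁/√n₁ = 88/√126 = 7.8397; SE₂ = 82/√127 = 7.2763.
Independent samples, unequal variances: SE_diff = √(SE₁² + SE₂²) = √(61.46089609 + 52.94454169) = 10.6960.
z* = 1.960, so margin of error = 1.960 × 10.6960 = 20.9642.
Difference in means = 444.0 − 414.1 = 29.9000.
29.9000 ± 20.9642 → (8.94, 50.86).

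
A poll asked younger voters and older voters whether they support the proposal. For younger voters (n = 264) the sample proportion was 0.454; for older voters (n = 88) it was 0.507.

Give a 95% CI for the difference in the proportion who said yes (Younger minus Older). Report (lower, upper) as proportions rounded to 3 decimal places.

(-0.173, 0.067)

The two standard errors are √(0.4540×0.5460/264) = 0.03064 and √(0.5070×0.4930/88) = 0.05329.
Because the samples are independent, SE_diff = √(0.03064² + 0.05329²) = 0.06147.
Using z* = 1.960 for 95%, ME = 1.960 × 0.06147 = 0.12048.
p̂₁ − p̂₂ = -0.0530; interval -0.0530 ± 0.12048 gives (-0.173, 0.067).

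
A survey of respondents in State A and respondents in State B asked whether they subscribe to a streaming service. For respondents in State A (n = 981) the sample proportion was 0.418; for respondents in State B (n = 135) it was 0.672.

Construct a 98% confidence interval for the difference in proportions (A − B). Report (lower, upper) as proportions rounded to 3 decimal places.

(-0.355, -0.153)

Each SE is √(p̂(1−p̂)/n): √(0.4180·0.5820/981) = 0.01575 and √(0.6720·0.3280/135) = 0.04041.
SE(p̂₁ − p̂₂) = √(SE₁² + SE₂²) = √(0.0002480625 + 0.0016329681) = 0.04337, since the two samples are independent.
At 98% confidence z* = 2.326; margin = 2.326 × 0.04337 = 0.10088.
The difference is 0.4180 − 0.6720 = -0.2540, so the interval is -0.2540 ± 0.10088 = (-0.355, -0.153).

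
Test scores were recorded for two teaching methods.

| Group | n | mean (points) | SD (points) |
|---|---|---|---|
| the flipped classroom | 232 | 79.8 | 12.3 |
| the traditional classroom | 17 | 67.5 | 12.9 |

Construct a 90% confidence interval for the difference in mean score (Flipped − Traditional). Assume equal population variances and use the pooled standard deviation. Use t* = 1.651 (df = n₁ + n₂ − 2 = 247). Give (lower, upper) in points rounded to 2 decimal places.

Pooled variance s_p² = [231·12.3² + 16·12.9²] / (232+17−2) = 152.2694, so s_p = 12.3397.
SE_diff = s_p·√(1/n₁ + 1/n₂) = 12.3397·√(1/232 + 1/17) = 3.1005.
t* = 1.651; margin = 1.651 × 3.1005 = 5.1189.
Difference = 79.8 − 67.5 = 12.3000.
12.3000 ± 5.1189 → (7.18, 17.42).

(7.18, 17.42)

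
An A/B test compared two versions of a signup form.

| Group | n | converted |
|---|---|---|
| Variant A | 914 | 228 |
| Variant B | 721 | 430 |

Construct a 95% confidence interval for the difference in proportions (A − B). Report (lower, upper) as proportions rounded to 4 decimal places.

p̂₁ = 228/914 = 0.2495 and p̂₂ = 430/721 = 0.5964.
SE₁ = √(p̂₁(1−p̂₁)/n₁) = √(0.2495·0.7505/914) = 0.01431; SE₂ = √(0.5964·0.4036/721) = 0.01827.
Independent samples: SE of the difference = √(SE₁² + SE₂²) = √(0.0002047761 + 0.0003337929) = 0.02321.
z* for 95% confidence is 1.960, so the margin of error is 1.960 × 0.02321 = 0.04549.
Point estimate p̂₁ − p̂₂ = 0.2495 − 0.5964 = -0.3469.
-0.3469 ± 0.04549 → (-0.3924, -0.3014).

(-0.3924, -0.3014)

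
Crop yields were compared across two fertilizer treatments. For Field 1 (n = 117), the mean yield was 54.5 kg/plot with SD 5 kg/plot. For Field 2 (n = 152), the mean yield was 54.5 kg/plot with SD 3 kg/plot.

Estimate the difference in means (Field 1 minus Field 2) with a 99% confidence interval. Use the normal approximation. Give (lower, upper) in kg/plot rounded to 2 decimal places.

Per-group SEs: s₁/√n₁ = 5/√117 = 0.4623, s₂/√n₂ = 3/√152 = 0.2433.
Unpooled SE of the difference: √(0.21372129 + 0.05919489) = 0.5224.
Margin of error = z* · SE = 2.576 × 0.5224 = 1.3457.
x̄₁ − x̄₂ = 54.5 − 54.5 = 0.0000.
CI: 0.0000 ± 1.3457 = (-1.35, 1.35).

(-1.35, 1.35)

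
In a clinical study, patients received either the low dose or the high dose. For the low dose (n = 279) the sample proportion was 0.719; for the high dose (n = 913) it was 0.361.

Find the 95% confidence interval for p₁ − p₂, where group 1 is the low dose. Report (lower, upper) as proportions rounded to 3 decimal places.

(0.297, 0.419)

The two standard errors are √(0.7190×0.2810/279) = 0.02691 and √(0.3610×0.6390/913) = 0.01590.
Because the samples are independent, SE_diff = √(0.02691² + 0.01590²) = 0.03126.
Using z* = 1.960 for 95%, ME = 1.960 × 0.03126 = 0.06127.
p̂₁ − p̂₂ = 0.3580; interval 0.3580 ± 0.06127 gives (0.297, 0.419).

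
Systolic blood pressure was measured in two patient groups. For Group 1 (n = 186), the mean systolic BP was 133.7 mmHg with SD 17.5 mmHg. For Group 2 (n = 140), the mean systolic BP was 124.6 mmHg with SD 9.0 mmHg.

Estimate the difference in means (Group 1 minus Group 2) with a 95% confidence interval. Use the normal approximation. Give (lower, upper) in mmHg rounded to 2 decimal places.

(6.18, 12.02)

Per-group SEs: s₁/√n₁ = 17.5/√186 = 1.2832, s₂/√n₂ = 9.0/√140 = 0.7606.
Unpooled SE of the difference: √(1.64660224 + 0.57851236) = 1.4917.
Margin of error = z* · SE = 1.960 × 1.4917 = 2.9237.
x̄₁ − x̄₂ = 133.7 − 124.6 = 9.1000.
CI: 9.1000 ± 2.9237 = (6.18, 12.02).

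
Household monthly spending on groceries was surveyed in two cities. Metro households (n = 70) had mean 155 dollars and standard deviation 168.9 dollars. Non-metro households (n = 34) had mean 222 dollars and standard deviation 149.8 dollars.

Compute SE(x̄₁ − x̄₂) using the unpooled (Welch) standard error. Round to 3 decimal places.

Standard errors of each mean: 168.9/√70 = 20.1874 and 149.8/√34 = 25.6905.
SE(x̄₁ − x̄₂) = √(20.1874² + 25.6905²) = 32.6731 for independent samples with unequal variances.

32.673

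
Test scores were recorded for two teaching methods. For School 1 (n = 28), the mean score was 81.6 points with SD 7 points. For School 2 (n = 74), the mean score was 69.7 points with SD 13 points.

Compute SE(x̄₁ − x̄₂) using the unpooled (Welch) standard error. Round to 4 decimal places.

2.0084

SE₁ = s₁/√n₁ = 7/√28 = 1.3229; SE₂ = 13/√74 = 1.5112.
Independent samples, unequal variances: SE_diff = √(SE₁² + SE₂²) = √(1.75006441 + 2.28372544) = 2.0084.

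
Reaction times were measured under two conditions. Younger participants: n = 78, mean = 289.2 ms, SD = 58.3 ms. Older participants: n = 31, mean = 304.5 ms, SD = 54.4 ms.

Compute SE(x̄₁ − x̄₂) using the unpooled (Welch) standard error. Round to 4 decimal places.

Per-group SEs: s₁/√n₁ = 58.3/√78 = 6.6012, s₂/√n₂ = 54.4/√31 = 9.7705.
Unpooled SE of the difference: √(43.57584144 + 95.46267025) = 11.7915.

11.7915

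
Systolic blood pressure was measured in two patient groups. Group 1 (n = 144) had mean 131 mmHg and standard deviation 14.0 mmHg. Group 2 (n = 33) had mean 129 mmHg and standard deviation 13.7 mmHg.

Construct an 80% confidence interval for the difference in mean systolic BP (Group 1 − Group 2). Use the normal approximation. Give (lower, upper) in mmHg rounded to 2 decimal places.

(-1.40, 5.40)

SE₁ = s₁/√n₁ = 14.0/√144 = 1.1667; SE₂ = 13.7/√33 = 2.3849.
Independent samples, unequal variances: SE_diff = √(SE₁² + SE₂²) = √(1.36118889 + 5.68774801) = 2.6550.
z* = 1.282, so margin of error = 1.282 × 2.6550 = 3.4037.
Difference in means = 131 − 129 = 2.0000.
2.0000 ± 3.4037 → (-1.40, 5.40).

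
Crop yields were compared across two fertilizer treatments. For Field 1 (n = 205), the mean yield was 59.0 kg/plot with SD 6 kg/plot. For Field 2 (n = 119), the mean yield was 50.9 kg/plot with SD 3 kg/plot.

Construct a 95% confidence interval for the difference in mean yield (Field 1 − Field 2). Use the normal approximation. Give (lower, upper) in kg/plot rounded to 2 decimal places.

SE₁ = s₁/√n₁ = 6/√205 = 0.4191; SE₂ = 3/√119 = 0.2750.
Independent samples, unequal variances: SE_diff = √(SE₁² + SE₂²) = √(0.17564481 + 0.075625) = 0.5013.
z* = 1.960, so margin of error = 1.960 × 0.5013 = 0.9825.
Difference in means = 59.0 − 50.9 = 8.1000.
8.1000 ± 0.9825 → (7.12, 9.08).

(7.12, 9.08)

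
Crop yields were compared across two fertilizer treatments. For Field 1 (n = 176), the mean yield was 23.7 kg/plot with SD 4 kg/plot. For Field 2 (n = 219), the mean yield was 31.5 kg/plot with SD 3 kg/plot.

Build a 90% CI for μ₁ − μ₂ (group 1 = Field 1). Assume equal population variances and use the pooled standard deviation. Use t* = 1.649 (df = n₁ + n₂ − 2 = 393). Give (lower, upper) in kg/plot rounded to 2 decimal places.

s_p = √[((n₁−1)s₁² + (n₂−1)s₂²)/(n₁+n₂−2)] = √[(175·4² + 218·3²)/393] = 3.4810.
SE = 3.4810·√(1/176 + 1/219) = 0.3524.
With t* = 1.649, margin = 1.649 × 0.3524 = 0.5811.
x̄₁ − x̄₂ = 23.7 − 31.5 = -7.8000; interval -7.8000 ± 0.5811 = (-8.38, -7.22).

(-8.38, -7.22)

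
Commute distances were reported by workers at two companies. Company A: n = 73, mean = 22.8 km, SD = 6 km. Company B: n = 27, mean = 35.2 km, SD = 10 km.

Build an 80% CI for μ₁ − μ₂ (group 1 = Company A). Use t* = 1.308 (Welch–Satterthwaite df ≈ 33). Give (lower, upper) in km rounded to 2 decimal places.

SE₁ = s₁/√n₁ = 6/√73 = 0.7022; SE₂ = 10/√27 = 1.9245.
Independent samples, unequal variances: SE_diff = √(SE₁² + SE₂²) = √(0.49308484 + 3.70370025) = 2.0486.
t* = 1.308, so margin of error = 1.308 × 2.0486 = 2.6796.
Difference in means = 22.8 − 35.2 = -12.4000.
-12.4000 ± 2.6796 → (-15.08, -9.72).

(-15.08, -9.72)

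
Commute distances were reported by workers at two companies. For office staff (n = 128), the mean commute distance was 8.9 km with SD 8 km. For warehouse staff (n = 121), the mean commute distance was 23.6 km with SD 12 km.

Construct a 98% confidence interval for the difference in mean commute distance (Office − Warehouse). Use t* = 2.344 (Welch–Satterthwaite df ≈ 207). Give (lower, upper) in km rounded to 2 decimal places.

(-17.75, -11.65)

Per-group SEs: s₁/√n₁ = 8/√128 = 0.7071, s₂/√n₂ = 12/√121 = 1.0909.
Unpooled SE of the difference: √(0.49999041 + 1.19006281) = 1.3000.
Margin of error = t* · SE = 2.344 × 1.3000 = 3.0472.
x̄₁ − x̄₂ = 8.9 − 23.6 = -14.7000.
CI: -14.7000 ± 3.0472 = (-17.75, -11.65).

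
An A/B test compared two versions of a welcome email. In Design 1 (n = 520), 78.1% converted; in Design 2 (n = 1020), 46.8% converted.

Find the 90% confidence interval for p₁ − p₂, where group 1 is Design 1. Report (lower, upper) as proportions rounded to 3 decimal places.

Each SE is √(p̂(1−p̂)/n): √(0.7810·0.2190/520) = 0.01814 and √(0.4680·0.5320/1020) = 0.01562.
SE(p̂₁ − p̂₂) = √(SE₁² + SE₂²) = √(0.0003290596 + 0.0002439844) = 0.02394, since the two samples are independent.
At 90% confidence z* = 1.645; margin = 1.645 × 0.02394 = 0.03938.
The difference is 0.7810 − 0.4680 = 0.3130, so the interval is 0.3130 ± 0.03938 = (0.274, 0.352).

(0.274, 0.352)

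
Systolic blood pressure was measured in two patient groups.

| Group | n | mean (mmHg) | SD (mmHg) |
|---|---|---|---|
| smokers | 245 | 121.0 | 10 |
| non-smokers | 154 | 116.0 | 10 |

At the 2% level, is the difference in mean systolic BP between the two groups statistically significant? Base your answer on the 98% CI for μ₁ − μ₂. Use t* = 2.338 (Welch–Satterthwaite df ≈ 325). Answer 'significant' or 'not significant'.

significant

Per-group SEs: s₁/√n₁ = 10/√245 = 0.6389, s₂/√n₂ = 10/√154 = 0.8058.
Unpooled SE of the difference: √(0.40819321 + 0.64931364) = 1.0284.
Margin of error = t* · SE = 2.338 × 1.0284 = 2.4044.
x̄₁ − x̄₂ = 121.0 − 116.0 = 5.0000.
CI: 5.0000 ± 2.4044 = (2.5956, 7.4044).
The interval (2.5956, 7.4044) does not contain 0, so the difference is significant.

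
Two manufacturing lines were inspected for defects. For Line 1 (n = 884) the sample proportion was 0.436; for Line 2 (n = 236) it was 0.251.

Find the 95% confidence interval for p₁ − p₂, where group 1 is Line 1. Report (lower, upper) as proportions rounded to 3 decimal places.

The two standard errors are √(0.4360×0.5640/884) = 0.01668 and √(0.2510×0.7490/236) = 0.02822.
Because the samples are independent, SE_diff = √(0.01668² + 0.02822²) = 0.03278.
Using z* = 1.960 for 95%, ME = 1.960 × 0.03278 = 0.06425.
p̂₁ − p̂₂ = 0.1850; interval 0.1850 ± 0.06425 gives (0.121, 0.249).

(0.121, 0.249)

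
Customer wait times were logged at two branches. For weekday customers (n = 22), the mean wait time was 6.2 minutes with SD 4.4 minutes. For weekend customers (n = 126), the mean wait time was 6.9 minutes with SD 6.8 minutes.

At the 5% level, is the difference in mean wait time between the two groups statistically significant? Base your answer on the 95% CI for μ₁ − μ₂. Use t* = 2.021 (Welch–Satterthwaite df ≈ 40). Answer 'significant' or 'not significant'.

not significant

SE₁ = s₁/√n₁ = 4.4/√22 = 0.9381; SE₂ = 6.8/√126 = 0.6058.
Independent samples, unequal variances: SE_diff = √(SE₁² + SE₂²) = √(0.88003161 + 0.36699364) = 1.1167.
t* = 2.021, so margin of error = 2.021 × 1.1167 = 2.2569.
Difference in means = 6.2 − 6.9 = -0.7000.
-0.7000 ± 2.2569 → (-2.9569, 1.5569).
The interval (-2.9569, 1.5569) contains 0, so the difference is not significant.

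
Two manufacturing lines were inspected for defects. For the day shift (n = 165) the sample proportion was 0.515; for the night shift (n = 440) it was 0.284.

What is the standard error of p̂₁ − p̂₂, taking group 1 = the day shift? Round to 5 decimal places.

The two standard errors are √(0.5150×0.4850/165) = 0.03891 and √(0.2840×0.7160/440) = 0.02150.
Because the samples are independent, SE_diff = √(0.03891² + 0.02150²) = 0.04445.

0.04445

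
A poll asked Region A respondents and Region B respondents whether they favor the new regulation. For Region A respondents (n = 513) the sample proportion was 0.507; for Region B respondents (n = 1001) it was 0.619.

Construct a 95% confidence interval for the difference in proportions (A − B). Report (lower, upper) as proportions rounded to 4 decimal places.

The two standard errors are √(0.5070×0.4930/513) = 0.02207 and √(0.6190×0.3810/1001) = 0.01535.
Because the samples are independent, SE_diff = √(0.02207² + 0.01535²) = 0.02688.
Using z* = 1.960 for 95%, ME = 1.960 × 0.02688 = 0.05268.
p̂₁ − p̂₂ = -0.1120; interval -0.1120 ± 0.05268 gives (-0.1647, -0.0593).

(-0.1647, -0.0593)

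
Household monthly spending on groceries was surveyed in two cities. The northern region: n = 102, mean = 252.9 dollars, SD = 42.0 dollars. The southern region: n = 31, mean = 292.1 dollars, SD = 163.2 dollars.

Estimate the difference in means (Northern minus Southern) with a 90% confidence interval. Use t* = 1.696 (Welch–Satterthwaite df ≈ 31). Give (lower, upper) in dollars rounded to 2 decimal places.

(-89.41, 11.01)

Per-group SEs: s₁/√n₁ = 42.0/√102 = 4.1586, s₂/√n₂ = 163.2/√31 = 29.3116.
Unpooled SE of the difference: √(17.29395396 + 859.16989456) = 29.6051.
Margin of error = t* · SE = 1.696 × 29.6051 = 50.2102.
x̄₁ − x̄₂ = 252.9 − 292.1 = -39.2000.
CI: -39.2000 ± 50.2102 = (-89.41, 11.01).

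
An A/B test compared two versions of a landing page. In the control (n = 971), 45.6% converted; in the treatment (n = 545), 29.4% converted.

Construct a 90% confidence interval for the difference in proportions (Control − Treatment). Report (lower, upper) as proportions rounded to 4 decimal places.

SE₁ = √(p̂₁(1−p̂₁)/n₁) = √(0.4560·0.5440/971) = 0.01598; SE₂ = √(0.2940·0.7060/545) = 0.01952.
Independent samples: SE of the difference = √(SE₁² + SE₂²) = √(0.0002553604 + 0.0003810304) = 0.02523.
z* for 90% confidence is 1.645, so the margin of error is 1.645 × 0.02523 = 0.04150.
Point estimate p̂₁ − p̂₂ = 0.4560 − 0.2940 = 0.1620.
0.1620 ± 0.04150 → (0.1205, 0.2035).

(0.1205, 0.2035)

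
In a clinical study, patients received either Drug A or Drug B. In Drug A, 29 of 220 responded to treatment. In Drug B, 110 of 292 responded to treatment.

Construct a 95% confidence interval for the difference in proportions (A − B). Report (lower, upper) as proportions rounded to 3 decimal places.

First, p̂₁ = 29/220 = 0.1318; p̂₂ = 110/292 = 0.3767.
The two standard errors are √(0.1318×0.8682/220) = 0.02281 and √(0.3767×0.6233/292) = 0.02836.
Because the samples are independent, SE_diff = √(0.02281² + 0.02836²) = 0.03639.
Using z* = 1.960 for 95%, ME = 1.960 × 0.03639 = 0.07132.
p̂₁ − p̂₂ = -0.2449; interval -0.2449 ± 0.07132 gives (-0.316, -0.174).

(-0.316, -0.174)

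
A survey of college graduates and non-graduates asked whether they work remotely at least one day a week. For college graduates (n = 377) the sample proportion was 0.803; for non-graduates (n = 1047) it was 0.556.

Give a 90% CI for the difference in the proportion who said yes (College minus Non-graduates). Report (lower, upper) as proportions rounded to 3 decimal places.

Each SE is √(p̂(1−p̂)/n): √(0.8030·0.1970/377) = 0.02048 and √(0.5560·0.4440/1047) = 0.01536.
SE(p̂₁ − p̂₂) = √(SE₁² + SE₂²) = √(0.0004194304 + 0.0002359296) = 0.02560, since the two samples are independent.
At 90% confidence z* = 1.645; margin = 1.645 × 0.02560 = 0.04211.
The difference is 0.8030 − 0.5560 = 0.2470, so the interval is 0.2470 ± 0.04211 = (0.205, 0.289).

(0.205, 0.289)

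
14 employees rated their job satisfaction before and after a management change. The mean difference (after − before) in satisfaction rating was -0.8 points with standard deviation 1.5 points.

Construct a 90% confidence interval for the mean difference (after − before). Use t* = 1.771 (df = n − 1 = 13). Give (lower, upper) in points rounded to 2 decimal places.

Paired design: SE = s_d/√n = 1.5/√14 = 0.4009.
t* = 1.771; margin of error = 1.771 × 0.4009 = 0.7100.
-0.8 ± 0.7100 → (-1.51, -0.09).

(-1.51, -0.09)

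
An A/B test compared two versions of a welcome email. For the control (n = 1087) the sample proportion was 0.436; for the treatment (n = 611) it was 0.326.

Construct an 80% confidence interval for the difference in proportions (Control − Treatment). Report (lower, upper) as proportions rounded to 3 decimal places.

(0.079, 0.141)

Each SE is √(p̂(1−p̂)/n): √(0.4360·0.5640/1087) = 0.01504 and √(0.3260·0.6740/611) = 0.01896.
SE(p̂₁ − p̂₂) = √(SE₁² + SE₂²) = √(0.0002262016 + 0.0003594816) = 0.02420, since the two samples are independent.
At 80% confidence z* = 1.282; margin = 1.282 × 0.02420 = 0.03102.
The difference is 0.4360 − 0.3260 = 0.1100, so the interval is 0.1100 ± 0.03102 = (0.079, 0.141).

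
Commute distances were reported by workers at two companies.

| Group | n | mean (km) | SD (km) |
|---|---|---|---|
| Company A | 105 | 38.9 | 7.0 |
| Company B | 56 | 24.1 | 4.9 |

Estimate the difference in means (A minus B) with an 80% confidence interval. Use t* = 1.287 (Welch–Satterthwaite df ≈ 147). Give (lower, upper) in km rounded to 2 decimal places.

(13.58, 16.02)

Per-group SEs: s₁/√n₁ = 7.0/√105 = 0.6831, s₂/√n₂ = 4.9/√56 = 0.6548.
Unpooled SE of the difference: √(0.46662561 + 0.42876304) = 0.9462.
Margin of error = t* · SE = 1.287 × 0.9462 = 1.2178.
x̄₁ − x̄₂ = 38.9 − 24.1 = 14.8000.
CI: 14.8000 ± 1.2178 = (13.58, 16.02).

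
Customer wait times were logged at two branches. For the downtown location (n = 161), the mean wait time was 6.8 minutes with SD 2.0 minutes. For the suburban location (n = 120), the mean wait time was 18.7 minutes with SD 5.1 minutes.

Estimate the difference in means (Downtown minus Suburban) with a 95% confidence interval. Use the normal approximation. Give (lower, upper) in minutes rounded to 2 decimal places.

(-12.86, -10.94)

Per-group SEs: s₁/√n₁ = 2.0/√161 = 0.1576, s₂/√n₂ = 5.1/√120 = 0.4656.
Unpooled SE of the difference: √(0.02483776 + 0.21678336) = 0.4915.
Margin of error = z* · SE = 1.960 × 0.4915 = 0.9633.
x̄₁ − x̄₂ = 6.8 − 18.7 = -11.9000.
CI: -11.9000 ± 0.9633 = (-12.86, -10.94).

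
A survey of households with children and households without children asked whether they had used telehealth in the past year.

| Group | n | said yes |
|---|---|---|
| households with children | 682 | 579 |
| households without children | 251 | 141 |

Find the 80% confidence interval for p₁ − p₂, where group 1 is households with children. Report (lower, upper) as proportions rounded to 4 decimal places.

(0.2434, 0.3310)

Sample proportions: 579/682 = 0.8490, 141/251 = 0.5618.
Each SE is √(p̂(1−p̂)/n): √(0.8490·0.1510/682) = 0.01371 and √(0.5618·0.4382/251) = 0.03132.
SE(p̂₁ − p̂₂) = √(SE₁² + SE₂²) = √(0.0001879641 + 0.0009809424) = 0.03419, since the two samples are independent.
At 80% confidence z* = 1.282; margin = 1.282 × 0.03419 = 0.04383.
The difference is 0.8490 − 0.5618 = 0.2872, so the interval is 0.2872 ± 0.04383 = (0.2434, 0.3310).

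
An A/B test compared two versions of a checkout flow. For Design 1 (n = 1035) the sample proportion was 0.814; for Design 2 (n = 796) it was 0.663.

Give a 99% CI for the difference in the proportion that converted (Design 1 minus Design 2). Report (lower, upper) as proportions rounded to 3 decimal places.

Each SE is √(p̂(1−p̂)/n): √(0.8140·0.1860/1035) = 0.01209 and √(0.6630·0.3370/796) = 0.01675.
SE(p̂₁ − p̂₂) = √(SE₁² + SE₂²) = √(0.0001461681 + 0.0002805625) = 0.02066, since the two samples are independent.
At 99% confidence z* = 2.576; margin = 2.576 × 0.02066 = 0.05322.
The difference is 0.8140 − 0.6630 = 0.1510, so the interval is 0.1510 ± 0.05322 = (0.098, 0.204).

(0.098, 0.204)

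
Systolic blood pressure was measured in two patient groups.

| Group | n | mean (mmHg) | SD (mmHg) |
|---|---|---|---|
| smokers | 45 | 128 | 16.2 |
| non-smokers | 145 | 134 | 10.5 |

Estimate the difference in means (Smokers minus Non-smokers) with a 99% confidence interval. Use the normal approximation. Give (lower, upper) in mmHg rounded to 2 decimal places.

Standard errors of each mean: 16.2/√45 = 2.4150 and 10.5/√145 = 0.8720.
SE(x̄₁ − x̄₂) = √(2.4150² + 0.8720²) = 2.5676 for independent samples with unequal variances.
With z* = 2.576, the margin is 2.576 × 2.5676 = 6.6141.
x̄₁ − x̄₂ = 128 − 134 = -6.0000; the interval is -6.0000 ± 6.6141 = (-12.61, 0.61).

(-12.61, 0.61)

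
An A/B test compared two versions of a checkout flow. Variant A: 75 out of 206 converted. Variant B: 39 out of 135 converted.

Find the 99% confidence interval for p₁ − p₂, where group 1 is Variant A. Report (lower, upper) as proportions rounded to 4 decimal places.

(-0.0573, 0.2077)

First, p̂₁ = 75/206 = 0.3641; p̂₂ = 39/135 = 0.2889.
The two standard errors are √(0.3641×0.6359/206) = 0.03353 and √(0.2889×0.7111/135) = 0.03901.
Because the samples are independent, SE_diff = √(0.03353² + 0.03901²) = 0.05144.
Using z* = 2.576 for 99%, ME = 2.576 × 0.05144 = 0.13251.
p̂₁ − p̂₂ = 0.0752; interval 0.0752 ± 0.13251 gives (-0.0573, 0.2077).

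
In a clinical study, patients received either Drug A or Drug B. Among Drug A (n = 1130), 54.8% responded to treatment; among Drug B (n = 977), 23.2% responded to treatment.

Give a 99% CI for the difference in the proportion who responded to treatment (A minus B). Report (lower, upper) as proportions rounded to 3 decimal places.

(0.264, 0.368)

SE₁ = √(p̂₁(1−p̂₁)/n₁) = √(0.5480·0.4520/1130) = 0.01481; SE₂ = √(0.2320·0.7680/977) = 0.01350.
Independent samples: SE of the difference = √(SE₁² + SE₂²) = √(0.0002193361 + 0.00018225) = 0.02004.
z* for 99% confidence is 2.576, so the margin of error is 2.576 × 0.02004 = 0.05162.
Point estimate p̂₁ − p̂₂ = 0.5480 − 0.2320 = 0.3160.
0.3160 ± 0.05162 → (0.264, 0.368).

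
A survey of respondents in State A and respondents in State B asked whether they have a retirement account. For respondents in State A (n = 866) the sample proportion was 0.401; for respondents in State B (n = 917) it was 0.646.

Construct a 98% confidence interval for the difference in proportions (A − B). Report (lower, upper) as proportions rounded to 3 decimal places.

(-0.298, -0.192)

Each SE is √(p̂(1−p̂)/n): √(0.4010·0.5990/866) = 0.01665 and √(0.6460·0.3540/917) = 0.01579.
SE(p̂₁ − p̂₂) = √(SE₁² + SE₂²) = √(0.0002772225 + 0.0002493241) = 0.02295, since the two samples are independent.
At 98% confidence z* = 2.326; margin = 2.326 × 0.02295 = 0.05338.
The difference is 0.4010 − 0.6460 = -0.2450, so the interval is -0.2450 ± 0.05338 = (-0.298, -0.192).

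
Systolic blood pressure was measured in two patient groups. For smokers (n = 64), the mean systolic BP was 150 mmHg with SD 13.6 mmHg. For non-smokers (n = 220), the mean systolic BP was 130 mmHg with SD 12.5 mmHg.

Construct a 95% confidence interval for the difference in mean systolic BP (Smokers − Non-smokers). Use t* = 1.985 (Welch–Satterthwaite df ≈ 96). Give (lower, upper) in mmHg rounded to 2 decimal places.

Standard errors of each mean: 13.6/√64 = 1.7000 and 12.5/√220 = 0.8427.
SE(x̄₁ − x̄₂) = √(1.7000² + 0.8427²) = 1.8974 for independent samples with unequal variances.
With t* = 1.985, the margin is 1.985 × 1.8974 = 3.7663.
x̄₁ − x̄₂ = 150 − 130 = 20.0000; the interval is 20.0000 ± 3.7663 = (16.23, 23.77).

(16.23, 23.77)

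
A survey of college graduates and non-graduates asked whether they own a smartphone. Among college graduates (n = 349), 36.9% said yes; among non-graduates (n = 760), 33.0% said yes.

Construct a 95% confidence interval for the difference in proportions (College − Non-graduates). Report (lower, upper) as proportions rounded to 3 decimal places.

(-0.022, 0.100)

Each SE is √(p̂(1−p̂)/n): √(0.3690·0.6310/349) = 0.02583 and √(0.3300·0.6700/760) = 0.01706.
SE(p̂₁ − p̂₂) = √(SE₁² + SE₂²) = √(0.0006671889 + 0.0002910436) = 0.03096, since the two samples are independent.
At 95% confidence z* = 1.960; margin = 1.960 × 0.03096 = 0.06068.
The difference is 0.3690 − 0.3300 = 0.0390, so the interval is 0.0390 ± 0.06068 = (-0.022, 0.100).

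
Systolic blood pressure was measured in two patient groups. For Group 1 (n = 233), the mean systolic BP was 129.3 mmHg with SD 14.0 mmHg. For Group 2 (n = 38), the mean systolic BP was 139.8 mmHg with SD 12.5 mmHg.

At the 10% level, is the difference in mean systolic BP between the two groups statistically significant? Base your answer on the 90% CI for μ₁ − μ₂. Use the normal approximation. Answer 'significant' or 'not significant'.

Standard errors of each mean: 14.0/√233 = 0.9172 and 12.5/√38 = 2.0278.
SE(x̄₁ − x̄₂) = √(0.9172² + 2.0278²) = 2.2256 for independent samples with unequal variances.
With z* = 1.645, the margin is 1.645 × 2.2256 = 3.6611.
x̄₁ − x̄₂ = 129.3 − 139.8 = -10.5000; the interval is -10.5000 ± 3.6611 = (-14.1611, -6.8389).
The interval (-14.1611, -6.8389) does not contain 0, so the difference is significant.

significant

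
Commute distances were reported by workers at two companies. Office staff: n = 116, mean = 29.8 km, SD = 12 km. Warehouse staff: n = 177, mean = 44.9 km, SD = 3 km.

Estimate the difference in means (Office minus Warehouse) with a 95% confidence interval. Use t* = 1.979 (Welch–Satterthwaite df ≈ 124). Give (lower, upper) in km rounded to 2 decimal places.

(-17.35, -12.85)

Standard errors of each mean: 12/√116 = 1.1142 and 3/√177 = 0.2255.
SE(x̄₁ − x̄₂) = √(1.1142² + 0.2255²) = 1.1368 for independent samples with unequal variances.
With t* = 1.979, the margin is 1.979 × 1.1368 = 2.2497.
x̄₁ − x̄₂ = 29.8 − 44.9 = -15.1000; the interval is -15.1000 ± 2.2497 = (-17.35, -12.85).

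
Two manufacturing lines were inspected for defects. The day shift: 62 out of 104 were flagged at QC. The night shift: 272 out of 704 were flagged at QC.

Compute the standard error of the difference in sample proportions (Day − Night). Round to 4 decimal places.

First, p̂₁ = 62/104 = 0.5962; p̂₂ = 272/704 = 0.3864.
The two standard errors are √(0.5962×0.4038/104) = 0.04811 and √(0.3864×0.6136/704) = 0.01835.
Because the samples are independent, SE_diff = √(0.04811² + 0.01835²) = 0.05149.

0.0515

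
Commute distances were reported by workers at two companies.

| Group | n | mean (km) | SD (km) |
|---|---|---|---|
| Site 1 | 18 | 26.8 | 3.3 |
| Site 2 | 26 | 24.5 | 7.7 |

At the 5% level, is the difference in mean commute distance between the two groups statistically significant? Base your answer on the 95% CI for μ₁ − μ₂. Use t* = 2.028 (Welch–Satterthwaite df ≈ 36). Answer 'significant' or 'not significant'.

Per-group SEs: s₁/√n₁ = 3.3/√18 = 0.7778, s₂/√n₂ = 7.7/√26 = 1.5101.
Unpooled SE of the difference: √(0.60497284 + 2.28040201) = 1.6986.
Margin of error = t* · SE = 2.028 × 1.6986 = 3.4448.
x̄₁ − x̄₂ = 26.8 − 24.5 = 2.3000.
CI: 2.3000 ± 3.4448 = (-1.1448, 5.7448).
The interval (-1.1448, 5.7448) contains 0, so the difference is not significant.

not significant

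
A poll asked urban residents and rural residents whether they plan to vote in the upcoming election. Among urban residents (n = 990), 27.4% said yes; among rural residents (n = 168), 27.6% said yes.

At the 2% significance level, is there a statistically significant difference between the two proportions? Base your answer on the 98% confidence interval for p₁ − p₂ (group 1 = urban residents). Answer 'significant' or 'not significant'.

SE₁ = √(p̂₁(1−p̂₁)/n₁) = √(0.2740·0.7260/990) = 0.01418; SE₂ = √(0.2760·0.7240/168) = 0.03449.
Independent samples: SE of the difference = √(SE₁² + SE₂²) = √(0.0002010724 + 0.0011895601) = 0.03729.
z* for 98% confidence is 2.326, so the margin of error is 2.326 × 0.03729 = 0.08674.
Point estimate p̂₁ − p̂₂ = 0.2740 − 0.2760 = -0.0020.
-0.0020 ± 0.08674 → (-0.08874, 0.08474).
The interval (-0.08874, 0.08474) contains 0, so the difference is not significant.

not significant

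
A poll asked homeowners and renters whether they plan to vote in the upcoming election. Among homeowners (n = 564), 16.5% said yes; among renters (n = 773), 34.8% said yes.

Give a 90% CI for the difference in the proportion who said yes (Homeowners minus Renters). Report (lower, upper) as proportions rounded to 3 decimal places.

SE₁ = √(p̂₁(1−p̂₁)/n₁) = √(0.1650·0.8350/564) = 0.01563; SE₂ = √(0.3480·0.6520/773) = 0.01713.
Independent samples: SE of the difference = √(SE₁² + SE₂²) = √(0.0002442969 + 0.0002934369) = 0.02319.
z* for 90% confidence is 1.645, so the margin of error is 1.645 × 0.02319 = 0.03815.
Point estimate p̂₁ − p̂₂ = 0.1650 − 0.3480 = -0.1830.
-0.1830 ± 0.03815 → (-0.221, -0.145).

(-0.221, -0.145)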